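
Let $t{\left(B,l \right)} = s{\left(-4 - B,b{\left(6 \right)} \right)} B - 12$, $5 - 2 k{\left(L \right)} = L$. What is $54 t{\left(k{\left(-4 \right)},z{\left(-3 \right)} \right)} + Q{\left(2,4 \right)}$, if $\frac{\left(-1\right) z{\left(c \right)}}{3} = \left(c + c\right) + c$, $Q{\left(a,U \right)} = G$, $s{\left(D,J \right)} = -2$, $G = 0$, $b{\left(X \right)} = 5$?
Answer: $-1134$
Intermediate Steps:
$k{\left(L \right)} = \frac{5}{2} - \frac{L}{2}$
$Q{\left(a,U \right)} = 0$
$z{\left(c \right)} = - 9 c$ ($z{\left(c \right)} = - 3 \left(\left(c + c\right) + c\right) = - 3 \left(2 c + c\right) = - 3 \cdot 3 c = - 9 c$)
$t{\left(B,l \right)} = -12 - 2 B$ ($t{\left(B,l \right)} = - 2 B - 12 = -12 - 2 B$)
$54 t{\left(k{\left(-4 \right)},z{\left(-3 \right)} \right)} + Q{\left(2,4 \right)} = 54 \left(-12 - 2 \left(\frac{5}{2} - -2\right)\right) + 0 = 54 \left(-12 - 2 \left(\frac{5}{2} + 2\right)\right) + 0 = 54 \left(-12 - 9\right) + 0 = 54 \left(-21\right) + 0 = -1134 + 0 = -1134$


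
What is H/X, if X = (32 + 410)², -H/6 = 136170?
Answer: -12015/2873 ≈ -4.1820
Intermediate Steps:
H = -817020 (H = -6*136170 = -817020)
X = 195364 (X = 442² = 195364)
H/X = -817020/195364 = -817020*1/195364 = -12015/2873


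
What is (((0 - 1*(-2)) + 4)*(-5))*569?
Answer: -17070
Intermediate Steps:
(((0 - 1*(-2)) + 4)*(-5))*569 = (((0 + 2) + 4)*(-5))*569 = ((2 + 4)*(-5))*569 = (6*(-5))*569 = -30*569 = -17070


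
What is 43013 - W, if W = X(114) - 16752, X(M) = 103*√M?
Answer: 59765 - 103*√114 ≈ 58665.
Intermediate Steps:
W = -16752 + 103*√114 (W = 103*√114 - 16752 = -16752 + 103*√114 ≈ -15652.)
43013 - W = 43013 - (-16752 + 103*√114) = 43013 + (16752 - 103*√114) = 59765 - 103*√114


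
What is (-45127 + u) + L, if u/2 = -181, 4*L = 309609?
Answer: 127653/4 ≈ 31913.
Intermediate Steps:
L = 309609/4 (L = (¼)*309609 = 309609/4 ≈ 77402.)
u = -362 (u = 2*(-181) = -362)
(-45127 + u) + L = (-45127 - 362) + 309609/4 = -45489 + 309609/4 = 127653/4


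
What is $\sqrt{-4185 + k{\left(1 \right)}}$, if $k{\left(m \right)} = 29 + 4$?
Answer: $2 i \sqrt{1038} \approx 64.436 i$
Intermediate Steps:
$k{\left(m \right)} = 33$
$\sqrt{-4185 + k{\left(1 \right)}} = \sqrt{-4185 + 33} = \sqrt{-4152} = 2 i \sqrt{1038}$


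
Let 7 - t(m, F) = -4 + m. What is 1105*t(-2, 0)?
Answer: 14365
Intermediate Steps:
t(m, F) = 11 - m (t(m, F) = 7 - (-4 + m) = 7 + (4 - m) = 11 - m)
1105*t(-2, 0) = 1105*(11 - 1*(-2)) = 1105*(11 + 2) = 1105*13 = 14365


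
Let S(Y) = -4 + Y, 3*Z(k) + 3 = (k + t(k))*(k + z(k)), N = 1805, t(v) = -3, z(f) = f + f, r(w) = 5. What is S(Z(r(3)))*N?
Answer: 9025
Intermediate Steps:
z(f) = 2*f
Z(k) = -1 + k*(-3 + k) (Z(k) = -1 + ((k - 3)*(k + 2*k))/3 = -1 + ((-3 + k)*(3*k))/3 = -1 + (3*k*(-3 + k))/3 = -1 + k*(-3 + k))
S(Z(r(3)))*N = (-4 + (-1 + 5**2 - 3*5))*1805 = (-4 + (-1 + 25 - 15))*1805 = (-4 + 9)*1805 = 5*1805 = 9025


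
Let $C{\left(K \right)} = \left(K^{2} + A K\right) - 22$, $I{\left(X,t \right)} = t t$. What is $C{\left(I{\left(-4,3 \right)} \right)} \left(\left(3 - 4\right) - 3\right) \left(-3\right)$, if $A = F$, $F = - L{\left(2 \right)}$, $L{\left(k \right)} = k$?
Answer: $492$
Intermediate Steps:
$I{\left(X,t \right)} = t^{2}$
$F = -2$ ($F = \left(-1\right) 2 = -2$)
$A = -2$
$C{\left(K \right)} = -22 + K^{2} - 2 K$ ($C{\left(K \right)} = \left(K^{2} - 2 K\right) - 22 = -22 + K^{2} - 2 K$)
$C{\left(I{\left(-4,3 \right)} \right)} \left(\left(3 - 4\right) - 3\right) \left(-3\right) = \left(-22 + \left(3^{2}\right)^{2} - 2 \cdot 3^{2}\right) \left(\left(3 - 4\right) - 3\right) \left(-3\right) = \left(-22 + 9^{2} - 18\right) \left(\left(3 - 4\right) - 3\right) \left(-3\right) = \left(-22 + 81 - 18\right) \left(-1 - 3\right) \left(-3\right) = 41 \left(\left(-4\right) \left(-3\right)\right) = 41 \cdot 12 = 492$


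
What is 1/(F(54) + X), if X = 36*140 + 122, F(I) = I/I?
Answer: 1/5163 ≈ 0.00019369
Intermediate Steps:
F(I) = 1
X = 5162 (X = 5040 + 122 = 5162)
1/(F(54) + X) = 1/(1 + 5162) = 1/5163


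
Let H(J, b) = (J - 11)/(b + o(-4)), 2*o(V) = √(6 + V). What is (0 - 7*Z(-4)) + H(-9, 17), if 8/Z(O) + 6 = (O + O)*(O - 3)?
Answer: -33156/14425 + 20*√2/577 ≈ -2.2495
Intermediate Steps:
o(V) = √(6 + V)/2
Z(O) = 8/(-6 + 2*O*(-3 + O)) (Z(O) = 8/(-6 + (O + O)*(O - 3)) = 8/(-6 + (2*O)*(-3 + O)) = 8/(-6 + 2*O*(-3 + O)))
H(J, b) = (-11 + J)/(b + √2/2) (H(J, b) = (J - 11)/(b + √(6 - 4)/2) = (-11 + J)/(b + √2/2))
(0 - 7*Z(-4)) + H(-9, 17) = (0 - 28/(-3 + (-4)² - 3*(-4))) + 2*(-11 - 9)/(√2 + 2*17) = (0 - 28/(-3 + 16 + 12)) + 2*(-20)/(√2 + 34) = (0 - 28/25) + 2*(-20)/(34 + √2) = (0 - 28/25) - 40/(34 + √2) = -28/25 - 40/(34 + √2)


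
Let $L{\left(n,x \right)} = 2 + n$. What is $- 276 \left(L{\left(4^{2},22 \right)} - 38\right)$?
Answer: $5520$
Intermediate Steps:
$- 276 \left(L{\left(4^{2},22 \right)} - 38\right) = - 276 \left(\left(2 + 4^{2}\right) - 38\right) = - 276 \left(\left(2 + 16\right) - 38\right) = - 276 \left(18 - 38\right) = \left(-276\right) \left(-20\right) = 5520$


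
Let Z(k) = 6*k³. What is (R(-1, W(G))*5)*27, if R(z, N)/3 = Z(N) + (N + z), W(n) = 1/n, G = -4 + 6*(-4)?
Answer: -4605255/10976 ≈ -419.58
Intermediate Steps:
G = -28 (G = -4 - 24 = -28)
R(z, N) = 3*N + 3*z + 18*N³ (R(z, N) = 3*(6*N³ + (N + z)) = 3*(N + z + 6*N³) = 3*N + 3*z + 18*N³)
(R(-1, W(G))*5)*27 = ((3/(-28) + 3*(-1) + 18*(1/(-28))³)*5)*27 = ((3*(-1/28) - 3 + 18*(-1/28)³)*5)*27 = ((-3/28 - 3 + 18*(-1/21952))*5)*27 = ((-3/28 - 3 - 9/10976)*5)*27 = -34113/10976*5*27 = -170565/10976*27 = -4605255/10976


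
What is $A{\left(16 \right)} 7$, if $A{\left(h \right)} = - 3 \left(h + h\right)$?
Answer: $-672$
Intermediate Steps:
$A{\left(h \right)} = - 6 h$ ($A{\left(h \right)} = - 3 \cdot 2 h = - 6 h$)
$A{\left(16 \right)} 7 = \left(-6\right) 16 \cdot 7 = \left(-96\right) 7 = -672$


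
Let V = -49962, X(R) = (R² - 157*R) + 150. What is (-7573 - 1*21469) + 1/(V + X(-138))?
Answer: -264340285/9102 ≈ -29042.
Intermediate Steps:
X(R) = 150 + R² - 157*R
(-7573 - 1*21469) + 1/(V + X(-138)) = (-7573 - 1*21469) + 1/(-49962 + (150 + (-138)² - 157*(-138))) = (-7573 - 21469) + 1/(-49962 + (150 + 19044 + 21666)) = -29042 + 1/(-49962 + 40860) = -29042 + 1/(-9102) = -29042 - 1/9102 = -264340285/9102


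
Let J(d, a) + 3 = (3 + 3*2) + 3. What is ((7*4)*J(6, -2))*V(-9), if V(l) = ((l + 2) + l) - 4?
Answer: -5040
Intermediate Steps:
V(l) = -2 + 2*l (V(l) = ((2 + l) + l) - 4 = (2 + 2*l) - 4 = -2 + 2*l)
J(d, a) = 9 (J(d, a) = -3 + ((3 + 3*2) + 3) = -3 + ((3 + 6) + 3) = -3 + (9 + 3) = -3 + 12 = 9)
((7*4)*J(6, -2))*V(-9) = ((7*4)*9)*(-2 + 2*(-9)) = (28*9)*(-2 - 18) = 252*(-20) = -5040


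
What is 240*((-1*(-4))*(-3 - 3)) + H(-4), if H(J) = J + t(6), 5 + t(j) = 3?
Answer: -5766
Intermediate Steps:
t(j) = -2 (t(j) = -5 + 3 = -2)
H(J) = -2 + J (H(J) = J - 2 = -2 + J)
240*((-1*(-4))*(-3 - 3)) + H(-4) = 240*((-1*(-4))*(-3 - 3)) + (-2 - 4) = 240*(4*(-6)) - 6 = 240*(-24) - 6 = -5760 - 6 = -5766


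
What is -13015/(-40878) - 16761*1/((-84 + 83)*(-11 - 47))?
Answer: -171100322/592731 ≈ -288.66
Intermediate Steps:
-13015/(-40878) - 16761*1/((-84 + 83)*(-11 - 47)) = -13015*(-1/40878) - 16761/((-1*(-58))) = 13015/40878 - 16761/58 = -171100322/592731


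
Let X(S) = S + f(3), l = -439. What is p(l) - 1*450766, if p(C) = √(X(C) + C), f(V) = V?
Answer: -450766 + 5*I*√35 ≈ -4.5077e+5 + 29.58*I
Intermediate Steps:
X(S) = 3 + S (X(S) = S + 3 = 3 + S)
p(C) = √(3 + 2*C) (p(C) = √((3 + C) + C) = √(3 + 2*C))
p(l) - 1*450766 = √(3 + 2*(-439)) - 1*450766 = √(3 - 878) - 450766 = √(-875) - 450766 = 5*I*√35 - 450766 = -450766 + 5*I*√35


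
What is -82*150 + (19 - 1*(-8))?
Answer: -12273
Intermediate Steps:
-82*150 + (19 - 1*(-8)) = -12300 + (19 + 8) = -12300 + 27 = -12273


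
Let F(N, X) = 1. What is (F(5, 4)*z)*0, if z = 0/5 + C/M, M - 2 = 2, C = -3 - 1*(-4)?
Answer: 0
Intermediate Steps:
C = 1 (C = -3 + 4 = 1)
M = 4 (M = 2 + 2 = 4)
z = ¼ (z = 0/5 + 1/4 = 0*(⅕) + 1*(¼) = 0 + ¼ = ¼ ≈ 0.25000)
(F(5, 4)*z)*0 = (1*(¼))*0 = (¼)*0 = 0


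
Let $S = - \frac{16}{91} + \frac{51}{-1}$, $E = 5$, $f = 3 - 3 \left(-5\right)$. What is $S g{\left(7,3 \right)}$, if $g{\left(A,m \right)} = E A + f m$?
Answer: $- \frac{414473}{91} \approx -4554.6$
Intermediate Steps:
$f = 18$ ($f = 3 - -15 = 3 + 15 = 18$)
$g{\left(A,m \right)} = 5 A + 18 m$
$S = - \frac{4657}{91}$ ($S = \left(-16\right) \frac{1}{91} + 51 \left(-1\right) = - \frac{16}{91} - 51 = - \frac{4657}{91} \approx -51.176$)
$S g{\left(7,3 \right)} = - \frac{4657 \left(5 \cdot 7 + 18 \cdot 3\right)}{91} = - \frac{4657 \left(35 + 54\right)}{91} = \left(- \frac{4657}{91}\right) 89 = - \frac{414473}{91}$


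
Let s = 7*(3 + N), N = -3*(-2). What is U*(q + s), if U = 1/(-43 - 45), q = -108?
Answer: 45/88 ≈ 0.51136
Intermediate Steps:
N = 6
U = -1/88 (U = 1/(-88) = -1/88 ≈ -0.011364)
s = 63 (s = 7*(3 + 6) = 7*9 = 63)
U*(q + s) = -(-108 + 63)/88 = -1/88*(-45) = 45/88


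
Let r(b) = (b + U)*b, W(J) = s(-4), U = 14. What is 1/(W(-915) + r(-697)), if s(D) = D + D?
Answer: 1/476043 ≈ 2.1006e-6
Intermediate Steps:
s(D) = 2*D
W(J) = -8 (W(J) = 2*(-4) = -8)
r(b) = b*(14 + b) (r(b) = (b + 14)*b = (14 + b)*b = b*(14 + b))
1/(W(-915) + r(-697)) = 1/(-8 - 697*(14 - 697)) = 1/(-8 - 697*(-683)) = 1/(-8 + 476051) = 1/476043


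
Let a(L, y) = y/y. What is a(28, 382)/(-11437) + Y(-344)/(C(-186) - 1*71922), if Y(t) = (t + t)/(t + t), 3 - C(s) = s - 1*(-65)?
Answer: -83235/821153726 ≈ -0.00010136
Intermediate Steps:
C(s) = -62 - s (C(s) = 3 - (s - 1*(-65)) = 3 - (s + 65) = 3 - (65 + s) = 3 + (-65 - s) = -62 - s)
Y(t) = 1 (Y(t) = (2*t)/((2*t)) = (2*t)*(1/(2*t)) = 1)
a(L, y) = 1
a(28, 382)/(-11437) + Y(-344)/(C(-186) - 1*71922) = 1/(-11437) + 1/((-62 - 1*(-186)) - 1*71922) = 1*(-1/11437) + 1/((-62 + 186) - 71922) = -1/11437 + 1/(124 - 71922) = -1/11437 + 1/(-71798) = -1/11437 + 1*(-1/71798) = -1/11437 - 1/71798 = -83235/821153726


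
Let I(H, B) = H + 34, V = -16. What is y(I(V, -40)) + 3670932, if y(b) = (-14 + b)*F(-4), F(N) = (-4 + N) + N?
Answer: 3670884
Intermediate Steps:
F(N) = -4 + 2*N
I(H, B) = 34 + H
y(b) = 168 - 12*b (y(b) = (-14 + b)*(-4 + 2*(-4)) = (-14 + b)*(-4 - 8) = (-14 + b)*(-12) = 168 - 12*b)
y(I(V, -40)) + 3670932 = (168 - 12*(34 - 16)) + 3670932 = (168 - 12*18) + 3670932 = (168 - 216) + 3670932 = -48 + 3670932 = 3670884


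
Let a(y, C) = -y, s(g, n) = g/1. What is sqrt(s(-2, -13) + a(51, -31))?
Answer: I*sqrt(53) ≈ 7.2801*I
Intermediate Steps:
s(g, n) = g (s(g, n) = g*1 = g)
sqrt(s(-2, -13) + a(51, -31)) = sqrt(-2 - 1*51) = sqrt(-2 - 51) = sqrt(-53) = I*sqrt(53)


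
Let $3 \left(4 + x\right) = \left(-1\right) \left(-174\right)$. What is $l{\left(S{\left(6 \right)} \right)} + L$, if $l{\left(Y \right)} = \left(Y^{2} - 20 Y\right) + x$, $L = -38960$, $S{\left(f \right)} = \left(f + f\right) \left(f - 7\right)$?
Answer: $-38522$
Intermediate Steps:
$x = 54$ ($x = -4 + \frac{\left(-1\right) \left(-174\right)}{3} = -4 + \frac{1}{3} \cdot 174 = -4 + 58 = 54$)
$S{\left(f \right)} = 2 f \left(-7 + f\right)$
$l{\left(Y \right)} = 54 + Y^{2} - 20 Y$ ($l{\left(Y \right)} = \left(Y^{2} - 20 Y\right) + 54 = 54 + Y^{2} - 20 Y$)
$l{\left(S{\left(6 \right)} \right)} + L = \left(54 + \left(2 \cdot 6 \left(-7 + 6\right)\right)^{2} - 20 \cdot 2 \cdot 6 \left(-7 + 6\right)\right) - 38960 = \left(54 + \left(2 \cdot 6 \left(-1\right)\right)^{2} - 20 \cdot 2 \cdot 6 \left(-1\right)\right) - 38960 = \left(54 + \left(-12\right)^{2} - -240\right) - 38960 = \left(54 + 144 + 240\right) - 38960 = 438 - 38960 = -38522$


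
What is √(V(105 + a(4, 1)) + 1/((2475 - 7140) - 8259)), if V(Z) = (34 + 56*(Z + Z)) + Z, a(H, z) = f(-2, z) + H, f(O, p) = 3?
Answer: √58877995681/2154 ≈ 112.65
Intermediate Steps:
a(H, z) = 3 + H
V(Z) = 34 + 113*Z (V(Z) = (34 + 56*(2*Z)) + Z = (34 + 112*Z) + Z = 34 + 113*Z)
√(V(105 + a(4, 1)) + 1/((2475 - 7140) - 8259)) = √((34 + 113*(105 + (3 + 4))) + 1/((2475 - 7140) - 8259)) = √((34 + 113*(105 + 7)) + 1/(-4665 - 8259)) = √((34 + 113*112) + 1/(-12924)) = √((34 + 12656) - 1/12924) = √(12690 - 1/12924) = √(164005559/12924) = √58877995681/2154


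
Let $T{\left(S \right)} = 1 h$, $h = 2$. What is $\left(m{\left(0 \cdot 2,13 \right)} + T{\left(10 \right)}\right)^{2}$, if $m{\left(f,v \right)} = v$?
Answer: $225$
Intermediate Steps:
$T{\left(S \right)} = 2$ ($T{\left(S \right)} = 1 \cdot 2 = 2$)
$\left(m{\left(0 \cdot 2,13 \right)} + T{\left(10 \right)}\right)^{2} = \left(13 + 2\right)^{2} = 15^{2} = 225$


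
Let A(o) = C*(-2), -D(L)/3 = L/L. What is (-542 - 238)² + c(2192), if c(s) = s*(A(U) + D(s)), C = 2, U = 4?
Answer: 593056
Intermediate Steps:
D(L) = -3 (D(L) = -3*L/L = -3*1 = -3)
A(o) = -4 (A(o) = 2*(-2) = -4)
c(s) = -7*s (c(s) = s*(-4 - 3) = s*(-7) = -7*s)
(-542 - 238)² + c(2192) = (-542 - 238)² - 7*2192 = (-780)² - 15344 = 608400 - 15344 = 593056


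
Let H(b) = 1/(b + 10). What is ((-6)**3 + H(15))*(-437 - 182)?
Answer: 3341981/25 ≈ 1.3368e+5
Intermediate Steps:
H(b) = 1/(10 + b)
((-6)**3 + H(15))*(-437 - 182) = ((-6)**3 + 1/(10 + 15))*(-437 - 182) = (-216 + 1/25)*(-619) = -5399/25*(-619) = 3341981/25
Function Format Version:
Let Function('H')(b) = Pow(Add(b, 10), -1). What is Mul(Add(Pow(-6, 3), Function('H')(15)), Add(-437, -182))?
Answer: Rational(3341981, 25) ≈ 1.3368e+5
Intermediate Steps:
Function('H')(b) = Pow(Add(10, b), -1)
Mul(Add(Pow(-6, 3), Function('H')(15)), Add(-437, -182)) = Mul(Add(Pow(-6, 3), Pow(Add(10, 15), -1)), Add(-437, -182)) = Mul(Add(-216, Pow(25, -1)), -619) = Mul(Add(-216, Rational(1, 25)), -619) = Mul(Rational(-5399, 25), -619) = Rational(3341981, 25)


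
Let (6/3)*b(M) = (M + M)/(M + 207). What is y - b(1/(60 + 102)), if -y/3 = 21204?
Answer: -2133228421/33535 ≈ -63612.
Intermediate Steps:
y = -63612 (y = -3*21204 = -63612)
b(M) = M/(207 + M) (b(M) = ((M + M)/(M + 207))/2 = ((2*M)/(207 + M))/2 = (2*M/(207 + M))/2 = M/(207 + M))
y - b(1/(60 + 102)) = -63612 - 1/((60 + 102)*(207 + 1/(60 + 102))) = -63612 - 1/(162*(207 + 1/162)) = -63612 - 1/(162*33535/162) = -63612 - 162/(162*33535) = -63612 - 1*1/33535 = -63612 - 1/33535 = -2133228421/33535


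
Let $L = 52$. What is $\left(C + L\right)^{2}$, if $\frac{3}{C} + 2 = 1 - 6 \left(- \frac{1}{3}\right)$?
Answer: $3025$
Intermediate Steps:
$C = 3$ ($C = \frac{3}{-2 - \left(-1 + 6 \left(- \frac{1}{3}\right)\right)} = \frac{3}{-2 - \left(-1 + 6 \left(\left(-1\right) \frac{1}{3}\right)\right)} = \frac{3}{-2 + \left(1 - -2\right)} = \frac{3}{-2 + \left(1 + 2\right)} = \frac{3}{-2 + 3} = \frac{3}{1} = 3 \cdot 1 = 3$)
$\left(C + L\right)^{2} = \left(3 + 52\right)^{2} = 55^{2} = 3025$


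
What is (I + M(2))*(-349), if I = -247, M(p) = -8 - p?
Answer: 89693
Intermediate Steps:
(I + M(2))*(-349) = (-247 + (-8 - 1*2))*(-349) = (-247 + (-8 - 2))*(-349) = (-247 - 10)*(-349) = -257*(-349) = 89693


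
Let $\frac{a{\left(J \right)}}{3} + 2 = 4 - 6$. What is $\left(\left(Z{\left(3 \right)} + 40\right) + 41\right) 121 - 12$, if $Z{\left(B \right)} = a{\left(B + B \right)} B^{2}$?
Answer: $-3279$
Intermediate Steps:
$a{\left(J \right)} = -12$ ($a{\left(J \right)} = -6 + 3 \left(4 - 6\right) = -6 + 3 \left(-2\right) = -6 - 6 = -12$)
$Z{\left(B \right)} = - 12 B^{2}$
$\left(\left(Z{\left(3 \right)} + 40\right) + 41\right) 121 - 12 = \left(\left(- 12 \cdot 3^{2} + 40\right) + 41\right) 121 - 12 = \left(\left(\left(-12\right) 9 + 40\right) + 41\right) 121 - 12 = \left(\left(-108 + 40\right) + 41\right) 121 - 12 = \left(-68 + 41\right) 121 - 12 = \left(-27\right) 121 - 12 = -3267 - 12 = -3279$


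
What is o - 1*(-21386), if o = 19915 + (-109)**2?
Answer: 53182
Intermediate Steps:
o = 31796 (o = 19915 + 11881 = 31796)
o - 1*(-21386) = 31796 - 1*(-21386) = 31796 + 21386 = 53182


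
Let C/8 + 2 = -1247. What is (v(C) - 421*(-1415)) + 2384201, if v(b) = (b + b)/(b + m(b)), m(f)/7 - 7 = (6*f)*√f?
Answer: 5243966436153313514108/1759769884840081 - 16773130752*I*√2498/1759769884840081 ≈ 2.9799e+6 - 0.00047638*I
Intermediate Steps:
m(f) = 49 + 42*f^(3/2) (m(f) = 49 + 7*((6*f)*√f) = 49 + 7*(6*f^(3/2)) = 49 + 42*f^(3/2))
C = -9992 (C = -16 + 8*(-1247) = -16 - 9976 = -9992)
v(b) = 2*b/(49 + b + 42*b^(3/2)) (v(b) = (b + b)/(b + (49 + 42*b^(3/2))) = (2*b)/(49 + b + 42*b^(3/2)) = 2*b/(49 + b + 42*b^(3/2)))
(v(C) - 421*(-1415)) + 2384201 = (2*(-9992)/(49 - 9992 + 42*(-9992)^(3/2)) - 421*(-1415)) + 2384201 = (2*(-9992)/(49 - 9992 + 42*(-19984*I*√2498)) + 595715) + 2384201 = (2*(-9992)/(49 - 9992 - 839328*I*√2498) + 595715) + 2384201 = (2*(-9992)/(-9943 - 839328*I*√2498) + 595715) + 2384201 = (-19984/(-9943 - 839328*I*√2498) + 595715) + 2384201 = (595715 - 19984/(-9943 - 839328*I*√2498)) + 2384201 = 2979916 - 19984/(-9943 - 839328*I*√2498)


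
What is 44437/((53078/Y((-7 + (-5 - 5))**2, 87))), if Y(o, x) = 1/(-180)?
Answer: -44437/9554040 ≈ -0.0046511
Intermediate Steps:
Y(o, x) = -1/180
44437/((53078/Y((-7 + (-5 - 5))**2, 87))) = 44437/((53078/(-1/180))) = 44437/((53078*(-180))) = 44437/(-9554040) = 44437*(-1/9554040) = -44437/9554040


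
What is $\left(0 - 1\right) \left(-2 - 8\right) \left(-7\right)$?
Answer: $-70$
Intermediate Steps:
$\left(0 - 1\right) \left(-2 - 8\right) \left(-7\right) = \left(0 - 1\right) \left(-10\right) \left(-7\right) = \left(-1\right) \left(-10\right) \left(-7\right) = 10 \left(-7\right) = -70$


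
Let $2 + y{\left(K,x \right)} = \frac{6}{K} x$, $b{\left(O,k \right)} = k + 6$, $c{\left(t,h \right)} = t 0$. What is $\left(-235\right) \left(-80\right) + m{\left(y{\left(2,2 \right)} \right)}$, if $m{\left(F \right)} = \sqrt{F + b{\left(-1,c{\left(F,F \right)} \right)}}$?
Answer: $18800 + \sqrt{10} \approx 18803.0$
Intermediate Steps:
$c{\left(t,h \right)} = 0$
$b{\left(O,k \right)} = 6 + k$
$y{\left(K,x \right)} = -2 + \frac{6 x}{K}$ ($y{\left(K,x \right)} = -2 + \frac{6}{K} x = -2 + \frac{6 x}{K}$)
$m{\left(F \right)} = \sqrt{6 + F}$ ($m{\left(F \right)} = \sqrt{F + \left(6 + 0\right)} = \sqrt{F + 6} = \sqrt{6 + F}$)
$\left(-235\right) \left(-80\right) + m{\left(y{\left(2,2 \right)} \right)} = \left(-235\right) \left(-80\right) + \sqrt{6 - \left(2 - \frac{12}{2}\right)} = 18800 + \sqrt{6 - \left(2 - 6\right)} = 18800 + \sqrt{6 + \left(-2 + 6\right)} = 18800 + \sqrt{6 + 4} = 18800 + \sqrt{10}$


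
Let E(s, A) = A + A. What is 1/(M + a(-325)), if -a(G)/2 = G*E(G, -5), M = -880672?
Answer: -1/887172 ≈ -1.1272e-6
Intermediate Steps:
E(s, A) = 2*A
a(G) = 20*G (a(G) = -2*G*2*(-5) = -2*G*(-10) = -(-20)*G = 20*G)
1/(M + a(-325)) = 1/(-880672 + 20*(-325)) = 1/(-880672 - 6500) = 1/(-887172) = -1/887172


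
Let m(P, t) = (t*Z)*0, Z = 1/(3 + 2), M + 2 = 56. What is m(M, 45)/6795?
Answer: 0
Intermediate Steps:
M = 54 (M = -2 + 56 = 54)
Z = ⅕ (Z = 1/5 = ⅕ ≈ 0.20000)
m(P, t) = 0 (m(P, t) = (t*(⅕))*0 = (t/5)*0 = 0)
m(M, 45)/6795 = 0/6795 = 0*(1/6795) = 0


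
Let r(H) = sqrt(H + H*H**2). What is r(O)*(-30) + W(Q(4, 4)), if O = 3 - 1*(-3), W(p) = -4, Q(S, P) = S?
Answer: -4 - 30*sqrt(222) ≈ -450.99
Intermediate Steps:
O = 6 (O = 3 + 3 = 6)
r(H) = sqrt(H + H**3)
r(O)*(-30) + W(Q(4, 4)) = sqrt(6 + 6**3)*(-30) - 4 = sqrt(6 + 216)*(-30) - 4 = sqrt(222)*(-30) - 4 = -30*sqrt(222) - 4 = -4 - 30*sqrt(222)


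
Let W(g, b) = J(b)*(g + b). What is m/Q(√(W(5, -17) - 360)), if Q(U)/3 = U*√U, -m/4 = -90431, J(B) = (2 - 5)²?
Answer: -90431*√6*13^(¼)*√I/351 ≈ -847.34 - 847.34*I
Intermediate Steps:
J(B) = 9 (J(B) = (-3)² = 9)
m = 361724 (m = -4*(-90431) = 361724)
W(g, b) = 9*b + 9*g (W(g, b) = 9*(g + b) = 9*(b + g) = 9*b + 9*g)
Q(U) = 3*U^(3/2) (Q(U) = 3*(U*√U) = 3*U^(3/2))
m/Q(√(W(5, -17) - 360)) = 361724/((3*(√((9*(-17) + 9*5) - 360))^(3/2))) = 361724/((3*(√((-153 + 45) - 360))^(3/2))) = 361724/((3*(√(-108 - 360))^(3/2))) = 361724/((3*(√(-468))^(3/2))) = 361724/((3*(6*I*√13)^(3/2))) = 361724/((3*(6*√6*13^(¾)*I^(3/2)))) = 361724/((18*√6*13^(¾)*I^(3/2))) = 361724*(-√6*13^(¼)*√I/1404) = -90431*√6*13^(¼)*√I/351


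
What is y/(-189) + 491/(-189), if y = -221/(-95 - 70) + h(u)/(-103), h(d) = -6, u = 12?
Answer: -8368298/3212055 ≈ -2.6053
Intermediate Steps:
y = 23753/16995 (y = -221/(-95 - 70) - 6/(-103) = -221/(-165) - 6*(-1/103) = -221*(-1/165) + 6/103 = 221/165 + 6/103 = 23753/16995 ≈ 1.3976)
y/(-189) + 491/(-189) = (23753/16995)/(-189) + 491/(-189) = (23753/16995)*(-1/189) + 491*(-1/189) = -23753/3212055 - 491/189 = -8368298/3212055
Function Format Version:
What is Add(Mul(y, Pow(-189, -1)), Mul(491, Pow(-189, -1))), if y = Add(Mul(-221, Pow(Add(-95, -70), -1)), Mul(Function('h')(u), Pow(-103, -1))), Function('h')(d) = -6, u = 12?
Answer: Rational(-8368298, 3212055) ≈ -2.6053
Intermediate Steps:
y = Rational(23753, 16995) (y = Add(Mul(-221, Pow(Add(-95, -70), -1)), Mul(-6, Pow(-103, -1))) = Add(Mul(-221, Pow(-165, -1)), Mul(-6, Rational(-1, 103))) = Add(Mul(-221, Rational(-1, 165)), Rational(6, 103)) = Add(Rational(221, 165), Rational(6, 103)) = Rational(23753, 16995) ≈ 1.3976)
Add(Mul(y, Pow(-189, -1)), Mul(491, Pow(-189, -1))) = Add(Mul(Rational(23753, 16995), Pow(-189, -1)), Mul(491, Pow(-189, -1))) = Add(Mul(Rational(23753, 16995), Rational(-1, 189)), Mul(491, Rational(-1, 189))) = Add(Rational(-23753, 3212055), Rational(-491, 189)) = Rational(-8368298, 3212055)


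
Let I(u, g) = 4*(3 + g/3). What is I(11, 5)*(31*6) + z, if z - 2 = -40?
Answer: 3434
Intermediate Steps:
z = -38 (z = 2 - 40 = -38)
I(u, g) = 12 + 4*g/3 (I(u, g) = 4*(3 + g*(⅓)) = 4*(3 + g/3) = 12 + 4*g/3)
I(11, 5)*(31*6) + z = (12 + (4/3)*5)*(31*6) - 38 = (12 + 20/3)*186 - 38 = (56/3)*186 - 38 = 3472 - 38 = 3434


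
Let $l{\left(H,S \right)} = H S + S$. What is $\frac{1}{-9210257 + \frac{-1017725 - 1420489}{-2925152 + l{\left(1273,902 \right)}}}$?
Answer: $- \frac{888002}{8178725417407} \approx -1.0857 \cdot 10^{-7}$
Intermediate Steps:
$l{\left(H,S \right)} = S + H S$
$\frac{1}{-9210257 + \frac{-1017725 - 1420489}{-2925152 + l{\left(1273,902 \right)}}} = \frac{1}{-9210257 + \frac{-1017725 - 1420489}{-2925152 + 902 \left(1 + 1273\right)}} = \frac{1}{-9210257 - \frac{2438214}{-2925152 + 902 \cdot 1274}} = \frac{1}{-9210257 - \frac{2438214}{-2925152 + 1149148}} = \frac{1}{-9210257 - \frac{2438214}{-1776004}} = \frac{1}{-9210257 - - \frac{1219107}{888002}} = \frac{1}{-9210257 + \frac{1219107}{888002}} = \frac{1}{- \frac{8178725417407}{888002}} = - \frac{888002}{8178725417407}$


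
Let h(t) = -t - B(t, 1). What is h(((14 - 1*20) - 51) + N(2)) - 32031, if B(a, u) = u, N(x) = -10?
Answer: -31965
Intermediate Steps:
h(t) = -1 - t (h(t) = -t - 1*1 = -t - 1 = -1 - t)
h(((14 - 1*20) - 51) + N(2)) - 32031 = (-1 - (((14 - 1*20) - 51) - 10)) - 32031 = (-1 - (((14 - 20) - 51) - 10)) - 32031 = (-1 - ((-6 - 51) - 10)) - 32031 = (-1 - (-57 - 10)) - 32031 = (-1 - 1*(-67)) - 32031 = (-1 + 67) - 32031 = 66 - 32031 = -31965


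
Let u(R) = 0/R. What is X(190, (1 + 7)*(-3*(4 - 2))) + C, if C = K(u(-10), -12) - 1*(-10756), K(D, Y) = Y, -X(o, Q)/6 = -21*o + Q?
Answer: 34972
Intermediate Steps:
u(R) = 0
X(o, Q) = -6*Q + 126*o (X(o, Q) = -6*(-21*o + Q) = -6*(Q - 21*o) = -6*Q + 126*o)
C = 10744 (C = -12 - 1*(-10756) = -12 + 10756 = 10744)
X(190, (1 + 7)*(-3*(4 - 2))) + C = (-6*(1 + 7)*(-3*(4 - 2)) + 126*190) + 10744 = (-48*(-3*2) + 23940) + 10744 = (-48*(-6) + 23940) + 10744 = (-6*(-48) + 23940) + 10744 = (288 + 23940) + 10744 = 24228 + 10744 = 34972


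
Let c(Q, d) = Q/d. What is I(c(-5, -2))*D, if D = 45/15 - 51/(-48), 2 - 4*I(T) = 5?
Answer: -195/64 ≈ -3.0469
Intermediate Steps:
I(T) = -¾ (I(T) = ½ - ¼*5 = ½ - 5/4 = -¾)
D = 65/16 (D = 45*(1/15) - 51*(-1/48) = 3 + 17/16 = 65/16 ≈ 4.0625)
I(c(-5, -2))*D = -¾*65/16 = -195/64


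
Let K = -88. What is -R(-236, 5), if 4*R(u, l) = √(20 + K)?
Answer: -I*√17/2 ≈ -2.0616*I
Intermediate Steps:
R(u, l) = I*√17/2 (R(u, l) = √(20 - 88)/4 = √(-68)/4 = (2*I*√17)/4 = I*√17/2)
-R(-236, 5) = -I*√17/2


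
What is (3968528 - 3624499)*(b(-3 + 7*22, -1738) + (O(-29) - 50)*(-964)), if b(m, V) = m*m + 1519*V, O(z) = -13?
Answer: -879506354181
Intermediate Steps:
b(m, V) = m² + 1519*V
(3968528 - 3624499)*(b(-3 + 7*22, -1738) + (O(-29) - 50)*(-964)) = (3968528 - 3624499)*(((-3 + 7*22)² + 1519*(-1738)) + (-13 - 50)*(-964)) = 344029*(((-3 + 154)² - 2640022) - 63*(-964)) = 344029*((151² - 2640022) + 60732) = 344029*((22801 - 2640022) + 60732) = 344029*(-2617221 + 60732) = 344029*(-2556489) = -879506354181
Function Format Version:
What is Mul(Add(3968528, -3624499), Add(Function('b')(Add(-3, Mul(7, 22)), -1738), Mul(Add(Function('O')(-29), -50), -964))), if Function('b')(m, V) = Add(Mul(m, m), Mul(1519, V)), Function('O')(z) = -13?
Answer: -879506354181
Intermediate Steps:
Function('b')(m, V) = Add(Pow(m, 2), Mul(1519, V))
Mul(Add(3968528, -3624499), Add(Function('b')(Add(-3, Mul(7, 22)), -1738), Mul(Add(Function('O')(-29), -50), -964))) = Mul(Add(3968528, -3624499), Add(Add(Pow(Add(-3, Mul(7, 22)), 2), Mul(1519, -1738)), Mul(Add(-13, -50), -964))) = Mul(344029, Add(Add(Pow(Add(-3, 154), 2), -2640022), Mul(-63, -964))) = Mul(344029, Add(Add(Pow(151, 2), -2640022), 60732)) = Mul(344029, Add(Add(22801, -2640022), 60732)) = Mul(344029, Add(-2617221, 60732)) = Mul(344029, -2556489) = -879506354181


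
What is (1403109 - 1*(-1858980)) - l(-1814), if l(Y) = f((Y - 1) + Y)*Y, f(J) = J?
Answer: -3320917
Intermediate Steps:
l(Y) = Y*(-1 + 2*Y) (l(Y) = ((Y - 1) + Y)*Y = ((-1 + Y) + Y)*Y = (-1 + 2*Y)*Y = Y*(-1 + 2*Y))
(1403109 - 1*(-1858980)) - l(-1814) = (1403109 - 1*(-1858980)) - (-1814)*(-1 + 2*(-1814)) = (1403109 + 1858980) - (-1814)*(-1 - 3628) = 3262089 - (-1814)*(-3629) = 3262089 - 1*6583006 = 3262089 - 6583006 = -3320917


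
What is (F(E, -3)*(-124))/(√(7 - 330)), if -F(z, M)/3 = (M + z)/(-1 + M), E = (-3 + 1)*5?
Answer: -1209*I*√323/323 ≈ -67.271*I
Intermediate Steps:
E = -10 (E = -2*5 = -10)
F(z, M) = -3*(M + z)/(-1 + M)
(F(E, -3)*(-124))/(√(7 - 330)) = ((3*(-1*(-3) - 1*(-10))/(-1 - 3))*(-124))/(√(7 - 330)) = ((3*(3 + 10)/(-4))*(-124))/(√(-323)) = ((3*(-¼)*13)*(-124))/((I*√323)) = (-39/4*(-124))*(-I*√323/323) = 1209*(-I*√323/323) = -1209*I*√323/323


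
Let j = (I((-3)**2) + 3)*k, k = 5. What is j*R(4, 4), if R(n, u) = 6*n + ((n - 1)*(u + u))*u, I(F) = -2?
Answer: 600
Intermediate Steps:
R(n, u) = 6*n + 2*u**2*(-1 + n) (R(n, u) = 6*n + ((-1 + n)*(2*u))*u = 6*n + (2*u*(-1 + n))*u = 6*n + 2*u**2*(-1 + n))
j = 5 (j = (-2 + 3)*5 = 1*5 = 5)
j*R(4, 4) = 5*(-2*4**2 + 6*4 + 2*4*4**2) = 5*(-2*16 + 24 + 2*4*16) = 5*(-32 + 24 + 128) = 5*120 = 600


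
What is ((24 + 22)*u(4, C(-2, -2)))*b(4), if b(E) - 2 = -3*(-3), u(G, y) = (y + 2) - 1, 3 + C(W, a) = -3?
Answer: -2530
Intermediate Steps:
C(W, a) = -6 (C(W, a) = -3 - 3 = -6)
u(G, y) = 1 + y (u(G, y) = (2 + y) - 1 = 1 + y)
b(E) = 11 (b(E) = 2 - 3*(-3) = 2 + 9 = 11)
((24 + 22)*u(4, C(-2, -2)))*b(4) = ((24 + 22)*(1 - 6))*11 = (46*(-5))*11 = -230*11 = -2530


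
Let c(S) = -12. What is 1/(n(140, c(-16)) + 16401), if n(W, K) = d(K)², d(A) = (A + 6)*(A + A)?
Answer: 1/37137 ≈ 2.6927e-5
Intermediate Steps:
d(A) = 2*A*(6 + A) (d(A) = (6 + A)*(2*A) = 2*A*(6 + A))
n(W, K) = 4*K²*(6 + K)² (n(W, K) = (2*K*(6 + K))² = 4*K²*(6 + K)²)
1/(n(140, c(-16)) + 16401) = 1/(4*(-12)²*(6 - 12)² + 16401) = 1/(4*144*(-6)² + 16401) = 1/(4*144*36 + 16401) = 1/(20736 + 16401) = 1/37137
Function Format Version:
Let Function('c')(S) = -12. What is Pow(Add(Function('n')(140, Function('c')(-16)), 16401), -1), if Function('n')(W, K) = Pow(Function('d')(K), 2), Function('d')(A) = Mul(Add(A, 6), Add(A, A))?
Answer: Rational(1, 37137) ≈ 2.6927e-5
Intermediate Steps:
Function('d')(A) = Mul(2, A, Add(6, A)) (Function('d')(A) = Mul(Add(6, A), Mul(2, A)) = Mul(2, A, Add(6, A)))
Function('n')(W, K) = Mul(4, Pow(K, 2), Pow(Add(6, K), 2)) (Function('n')(W, K) = Pow(Mul(2, K, Add(6, K)), 2) = Mul(4, Pow(K, 2), Pow(Add(6, K), 2)))
Pow(Add(Function('n')(140, Function('c')(-16)), 16401), -1) = Pow(Add(Mul(4, Pow(-12, 2), Pow(Add(6, -12), 2)), 16401), -1) = Pow(Add(Mul(4, 144, Pow(-6, 2)), 16401), -1) = Pow(Add(Mul(4, 144, 36), 16401), -1) = Pow(Add(20736, 16401), -1) = Pow(37137, -1) = Rational(1, 37137)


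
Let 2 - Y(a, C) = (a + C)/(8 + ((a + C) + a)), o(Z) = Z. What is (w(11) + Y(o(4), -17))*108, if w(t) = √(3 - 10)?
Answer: -1188 + 108*I*√7 ≈ -1188.0 + 285.74*I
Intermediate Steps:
w(t) = I*√7 (w(t) = √(-7) = I*√7)
Y(a, C) = 2 - (C + a)/(8 + C + 2*a) (Y(a, C) = 2 - (a + C)/(8 + ((a + C) + a)) = 2 - (C + a)/(8 + ((C + a) + a)) = 2 - (C + a)/(8 + (C + 2*a)) = 2 - (C + a)/(8 + C + 2*a))
(w(11) + Y(o(4), -17))*108 = (I*√7 + (16 - 17 + 3*4)/(8 - 17 + 2*4))*108 = (I*√7 + (16 - 17 + 12)/(8 - 17 + 8))*108 = (I*√7 + 11/(-1))*108 = (I*√7 - 1*11)*108 = (I*√7 - 11)*108 = (-11 + I*√7)*108 = -1188 + 108*I*√7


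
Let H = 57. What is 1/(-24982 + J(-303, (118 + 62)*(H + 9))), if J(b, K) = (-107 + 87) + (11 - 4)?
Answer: -1/24995 ≈ -4.0008e-5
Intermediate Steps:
J(b, K) = -13 (J(b, K) = -20 + 7 = -13)
1/(-24982 + J(-303, (118 + 62)*(H + 9))) = 1/(-24982 - 13) = 1/(-24995) = -1/24995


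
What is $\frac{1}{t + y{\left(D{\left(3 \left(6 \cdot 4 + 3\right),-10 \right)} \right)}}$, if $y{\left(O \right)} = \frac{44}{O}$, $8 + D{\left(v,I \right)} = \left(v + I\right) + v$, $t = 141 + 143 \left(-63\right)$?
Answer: $- \frac{36}{319237} \approx -0.00011277$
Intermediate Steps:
$t = -8868$ ($t = 141 - 9009 = -8868$)
$D{\left(v,I \right)} = -8 + I + 2 v$ ($D{\left(v,I \right)} = -8 + \left(\left(v + I\right) + v\right) = -8 + \left(\left(I + v\right) + v\right) = -8 + \left(I + 2 v\right) = -8 + I + 2 v$)
$\frac{1}{t + y{\left(D{\left(3 \left(6 \cdot 4 + 3\right),-10 \right)} \right)}} = \frac{1}{-8868 + \frac{44}{-8 - 10 + 2 \cdot 3 \left(6 \cdot 4 + 3\right)}} = \frac{1}{-8868 + \frac{44}{-8 - 10 + 2 \cdot 3 \left(24 + 3\right)}} = \frac{1}{-8868 + \frac{44}{-8 - 10 + 2 \cdot 3 \cdot 27}} = \frac{1}{-8868 + \frac{44}{-8 - 10 + 2 \cdot 81}} = \frac{1}{-8868 + \frac{44}{-8 - 10 + 162}} = \frac{1}{-8868 + \frac{44}{144}} = \frac{1}{-8868 + 44 \cdot \frac{1}{144}} = \frac{1}{-8868 + \frac{11}{36}} = \frac{1}{- \frac{319237}{36}} = - \frac{36}{319237}$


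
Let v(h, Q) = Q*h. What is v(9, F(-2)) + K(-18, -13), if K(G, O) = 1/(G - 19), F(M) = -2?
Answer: -667/37 ≈ -18.027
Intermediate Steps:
K(G, O) = 1/(-19 + G)
v(9, F(-2)) + K(-18, -13) = -2*9 + 1/(-19 - 18) = -18 + 1/(-37) = -18 - 1/37 = -667/37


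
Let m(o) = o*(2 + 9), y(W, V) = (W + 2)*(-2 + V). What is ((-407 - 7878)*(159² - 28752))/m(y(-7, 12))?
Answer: -5751447/110 ≈ -52286.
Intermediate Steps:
y(W, V) = (-2 + V)*(2 + W) (y(W, V) = (2 + W)*(-2 + V) = (-2 + V)*(2 + W))
m(o) = 11*o (m(o) = o*11 = 11*o)
((-407 - 7878)*(159² - 28752))/m(y(-7, 12)) = ((-407 - 7878)*(159² - 28752))/((11*(-4 - 2*(-7) + 2*12 + 12*(-7)))) = (-8285*(25281 - 28752))/((11*(-4 + 14 + 24 - 84))) = (-8285*(-3471))/((11*(-50))) = 28757235/(-550) = 28757235*(-1/550) = -5751447/110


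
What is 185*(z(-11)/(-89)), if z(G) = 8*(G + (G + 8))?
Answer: 20720/89 ≈ 232.81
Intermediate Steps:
z(G) = 64 + 16*G (z(G) = 8*(G + (8 + G)) = 8*(8 + 2*G) = 64 + 16*G)
185*(z(-11)/(-89)) = 185*((64 + 16*(-11))/(-89)) = 185*((64 - 176)*(-1/89)) = 185*(-112*(-1/89)) = 185*(112/89) = 20720/89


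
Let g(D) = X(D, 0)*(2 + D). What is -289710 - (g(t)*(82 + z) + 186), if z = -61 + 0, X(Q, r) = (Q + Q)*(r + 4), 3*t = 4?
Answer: -871928/3 ≈ -2.9064e+5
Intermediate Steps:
t = 4/3 (t = (⅓)*4 = 4/3 ≈ 1.3333)
X(Q, r) = 2*Q*(4 + r) (X(Q, r) = (2*Q)*(4 + r) = 2*Q*(4 + r))
z = -61
g(D) = 8*D*(2 + D) (g(D) = (2*D*(4 + 0))*(2 + D) = (2*D*4)*(2 + D) = (8*D)*(2 + D) = 8*D*(2 + D))
-289710 - (g(t)*(82 + z) + 186) = -289710 - ((8*(4/3)*(2 + 4/3))*(82 - 61) + 186) = -289710 - ((8*(4/3)*(10/3))*21 + 186) = -289710 - ((320/9)*21 + 186) = -289710 - (2240/3 + 186) = -289710 - 1*2798/3 = -289710 - 2798/3 = -871928/3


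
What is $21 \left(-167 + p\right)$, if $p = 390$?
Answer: $4683$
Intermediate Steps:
$21 \left(-167 + p\right) = 21 \left(-167 + 390\right) = 21 \cdot 223 = 4683$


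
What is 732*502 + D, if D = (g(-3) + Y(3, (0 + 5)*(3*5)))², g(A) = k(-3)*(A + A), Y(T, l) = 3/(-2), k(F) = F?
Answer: 1470945/4 ≈ 3.6774e+5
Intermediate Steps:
Y(T, l) = -3/2 (Y(T, l) = 3*(-½) = -3/2)
g(A) = -6*A (g(A) = -3*(A + A) = -6*A)
D = 1089/4 (D = (-6*(-3) - 3/2)² = (18 - 3/2)² = (33/2)² = 1089/4 ≈ 272.25)
732*502 + D = 732*502 + 1089/4 = 367464 + 1089/4 = 1470945/4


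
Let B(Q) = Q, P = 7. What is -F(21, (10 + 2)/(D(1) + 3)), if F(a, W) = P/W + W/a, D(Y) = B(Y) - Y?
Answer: -163/84 ≈ -1.9405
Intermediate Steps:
D(Y) = 0 (D(Y) = Y - Y = 0)
F(a, W) = 7/W + W/a
-F(21, (10 + 2)/(D(1) + 3)) = -(7/(((10 + 2)/(0 + 3))) + ((10 + 2)/(0 + 3))/21) = -(7/((12/3)) + (12/3)*(1/21)) = -(7/((12*(⅓))) + (12*(⅓))*(1/21)) = -(7/4 + 4*(1/21)) = -(7*(¼) + 4/21) = -(7/4 + 4/21) = -1*163/84 = -163/84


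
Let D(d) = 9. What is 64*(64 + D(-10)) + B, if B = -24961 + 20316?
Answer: 27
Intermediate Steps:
B = -4645
64*(64 + D(-10)) + B = 64*(64 + 9) - 4645 = 64*73 - 4645 = 4672 - 4645 = 27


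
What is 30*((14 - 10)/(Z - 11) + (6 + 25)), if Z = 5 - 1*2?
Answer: 915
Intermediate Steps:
Z = 3 (Z = 5 - 2 = 3)
30*((14 - 10)/(Z - 11) + (6 + 25)) = 30*((14 - 10)/(3 - 11) + (6 + 25)) = 30*(4/(-8) + 31) = 30*(4*(-⅛) + 31) = 30*(-½ + 31) = 30*(61/2) = 915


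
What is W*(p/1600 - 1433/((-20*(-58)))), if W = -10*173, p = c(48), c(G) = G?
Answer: 1209443/580 ≈ 2085.2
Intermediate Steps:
p = 48
W = -1730
W*(p/1600 - 1433/((-20*(-58)))) = -1730*(48/1600 - 1433/((-20*(-58)))) = -1730*(48*(1/1600) - 1433/1160) = -1730*(3/100 - 1433*1/1160) = -1730*(3/100 - 1433/1160) = -1730*(-6991/5800) = 1209443/580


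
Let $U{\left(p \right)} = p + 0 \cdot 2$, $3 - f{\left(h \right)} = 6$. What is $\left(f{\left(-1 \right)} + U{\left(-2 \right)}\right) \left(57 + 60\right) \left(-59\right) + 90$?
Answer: $34605$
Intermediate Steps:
$f{\left(h \right)} = -3$ ($f{\left(h \right)} = 3 - 6 = -3$)
$U{\left(p \right)} = p$ ($U{\left(p \right)} = p + 0 = p$)
$\left(f{\left(-1 \right)} + U{\left(-2 \right)}\right) \left(57 + 60\right) \left(-59\right) + 90 = \left(-3 - 2\right) \left(57 + 60\right) \left(-59\right) + 90 = \left(-5\right) 117 \left(-59\right) + 90 = \left(-585\right) \left(-59\right) + 90 = 34515 + 90 = 34605$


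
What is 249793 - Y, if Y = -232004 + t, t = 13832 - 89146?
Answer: 557111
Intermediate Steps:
t = -75314
Y = -307318 (Y = -232004 - 75314 = -307318)
249793 - Y = 249793 - 1*(-307318) = 249793 + 307318 = 557111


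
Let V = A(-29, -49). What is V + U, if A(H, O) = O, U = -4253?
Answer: -4302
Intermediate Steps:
V = -49
V + U = -49 - 4253 = -4302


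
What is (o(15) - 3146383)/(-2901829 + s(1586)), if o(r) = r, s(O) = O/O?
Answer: 786592/725457 ≈ 1.0843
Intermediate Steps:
s(O) = 1
(o(15) - 3146383)/(-2901829 + s(1586)) = (15 - 3146383)/(-2901829 + 1) = -3146368/(-2901828) = -3146368*(-1/2901828) = 786592/725457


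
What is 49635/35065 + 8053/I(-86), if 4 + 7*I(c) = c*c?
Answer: 66958601/7405728 ≈ 9.0415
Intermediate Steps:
I(c) = -4/7 + c²/7 (I(c) = -4/7 + (c*c)/7 = -4/7 + c²/7)
49635/35065 + 8053/I(-86) = 49635/35065 + 8053/(-4/7 + (⅐)*(-86)²) = 49635*(1/35065) + 8053/(-4/7 + (⅐)*7396) = 9927/7013 + 8053/(-4/7 + 7396/7) = 9927/7013 + 8053/1056 = 66958601/7405728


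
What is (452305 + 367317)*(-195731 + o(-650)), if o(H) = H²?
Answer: 185864861318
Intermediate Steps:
(452305 + 367317)*(-195731 + o(-650)) = (452305 + 367317)*(-195731 + (-650)²) = 819622*(-195731 + 422500) = 819622*226769 = 185864861318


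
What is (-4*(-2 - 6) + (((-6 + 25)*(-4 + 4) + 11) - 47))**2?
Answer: 16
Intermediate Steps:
(-4*(-2 - 6) + (((-6 + 25)*(-4 + 4) + 11) - 47))**2 = (-4*(-8) + ((19*0 + 11) - 47))**2 = (32 + ((0 + 11) - 47))**2 = (32 + (11 - 47))**2 = (32 - 36)**2 = (-4)**2 = 16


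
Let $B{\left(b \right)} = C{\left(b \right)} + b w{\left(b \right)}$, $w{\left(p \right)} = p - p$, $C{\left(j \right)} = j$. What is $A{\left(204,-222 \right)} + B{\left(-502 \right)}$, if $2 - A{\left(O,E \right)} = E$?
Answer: $-278$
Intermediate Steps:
$A{\left(O,E \right)} = 2 - E$
$w{\left(p \right)} = 0$
$B{\left(b \right)} = b$ ($B{\left(b \right)} = b + b 0 = b + 0 = b$)
$A{\left(204,-222 \right)} + B{\left(-502 \right)} = \left(2 - -222\right) - 502 = \left(2 + 222\right) - 502 = 224 - 502 = -278$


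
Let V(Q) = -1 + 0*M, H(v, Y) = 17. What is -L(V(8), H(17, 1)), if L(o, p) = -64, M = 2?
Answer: 64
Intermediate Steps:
V(Q) = -1 (V(Q) = -1 + 0*2 = -1 + 0 = -1)
-L(V(8), H(17, 1)) = -1*(-64) = 64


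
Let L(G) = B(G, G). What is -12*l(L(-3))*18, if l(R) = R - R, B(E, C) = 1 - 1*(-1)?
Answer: 0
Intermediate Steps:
B(E, C) = 2 (B(E, C) = 1 + 1 = 2)
L(G) = 2
l(R) = 0
-12*l(L(-3))*18 = -12*0*18 = 0*18 = 0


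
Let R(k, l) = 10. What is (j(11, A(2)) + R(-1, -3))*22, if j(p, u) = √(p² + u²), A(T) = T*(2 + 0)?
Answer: 220 + 22*√137 ≈ 477.50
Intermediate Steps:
A(T) = 2*T (A(T) = T*2 = 2*T)
(j(11, A(2)) + R(-1, -3))*22 = (√(11² + (2*2)²) + 10)*22 = (√(121 + 4²) + 10)*22 = (√(121 + 16) + 10)*22 = (√137 + 10)*22 = (10 + √137)*22 = 220 + 22*√137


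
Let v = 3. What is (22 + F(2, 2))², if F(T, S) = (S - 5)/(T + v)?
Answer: 11449/25 ≈ 457.96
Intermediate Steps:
F(T, S) = (-5 + S)/(3 + T) (F(T, S) = (S - 5)/(T + 3) = (-5 + S)/(3 + T))
(22 + F(2, 2))² = (22 + (-5 + 2)/(3 + 2))² = (22 - 3/5)² = (22 + (⅕)*(-3))² = (22 - ⅗)² = (107/5)² = 11449/25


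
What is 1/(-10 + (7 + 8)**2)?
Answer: 1/215 ≈ 0.0046512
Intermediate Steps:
1/(-10 + (7 + 8)**2) = 1/(-10 + 15**2) = 1/(-10 + 225) = 1/215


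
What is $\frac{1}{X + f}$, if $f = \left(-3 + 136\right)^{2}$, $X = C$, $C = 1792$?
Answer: $\frac{1}{19481} \approx 5.1332 \cdot 10^{-5}$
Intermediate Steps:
$X = 1792$
$f = 17689$ ($f = 133^{2} = 17689$)
$\frac{1}{X + f} = \frac{1}{1792 + 17689} = \frac{1}{19481}$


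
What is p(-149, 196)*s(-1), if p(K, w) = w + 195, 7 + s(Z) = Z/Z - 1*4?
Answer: -3910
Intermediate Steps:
s(Z) = -10 (s(Z) = -7 + (Z/Z - 1*4) = -7 + (1 - 4) = -7 - 3 = -10)
p(K, w) = 195 + w
p(-149, 196)*s(-1) = (195 + 196)*(-10) = 391*(-10) = -3910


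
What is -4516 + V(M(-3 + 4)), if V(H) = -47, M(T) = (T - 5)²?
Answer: -4563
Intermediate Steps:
M(T) = (-5 + T)²
-4516 + V(M(-3 + 4)) = -4516 - 47 = -4563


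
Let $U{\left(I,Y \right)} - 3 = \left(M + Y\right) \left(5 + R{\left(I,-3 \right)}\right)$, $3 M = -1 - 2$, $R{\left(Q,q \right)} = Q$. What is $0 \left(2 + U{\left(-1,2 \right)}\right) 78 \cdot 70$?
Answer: $0$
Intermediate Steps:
$M = -1$ ($M = \frac{-1 - 2}{3} = \frac{1}{3} \left(-3\right) = -1$)
$U{\left(I,Y \right)} = 3 + \left(-1 + Y\right) \left(5 + I\right)$
$0 \left(2 + U{\left(-1,2 \right)}\right) 78 \cdot 70 = 0 \left(2 - -7\right) 78 \cdot 70 = 0 \left(2 + \left(-2 + 1 + 10 - 2\right)\right) 78 \cdot 70 = 0 \left(2 + 7\right) 78 \cdot 70 = 0 \cdot 9 \cdot 78 \cdot 70 = 0 \cdot 78 \cdot 70 = 0 \cdot 70 = 0$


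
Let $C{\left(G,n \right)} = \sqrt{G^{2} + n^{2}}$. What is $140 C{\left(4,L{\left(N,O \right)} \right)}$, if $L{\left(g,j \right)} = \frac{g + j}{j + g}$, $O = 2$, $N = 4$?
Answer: $140 \sqrt{17} \approx 577.23$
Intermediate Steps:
$L{\left(g,j \right)} = 1$ ($L{\left(g,j \right)} = \frac{g + j}{g + j} = 1$)
$140 C{\left(4,L{\left(N,O \right)} \right)} = 140 \sqrt{4^{2} + 1^{2}} = 140 \sqrt{16 + 1} = 140 \sqrt{17}$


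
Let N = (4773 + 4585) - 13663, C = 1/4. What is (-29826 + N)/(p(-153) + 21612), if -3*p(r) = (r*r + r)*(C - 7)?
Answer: -11377/24646 ≈ -0.46162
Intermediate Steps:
C = ¼ ≈ 0.25000
p(r) = 9*r/4 + 9*r²/4 (p(r) = -(r*r + r)*(¼ - 7)/3 = -(r² + r)*(-27)/(3*4) = -(r + r²)*(-27)/(3*4) = -(-27*r/4 - 27*r²/4)/3 = 9*r/4 + 9*r²/4)
N = -4305 (N = 9358 - 13663 = -4305)
(-29826 + N)/(p(-153) + 21612) = (-29826 - 4305)/((9/4)*(-153)*(1 - 153) + 21612) = -34131/((9/4)*(-153)*(-152) + 21612) = -34131/(52326 + 21612) = -34131/73938 = -34131*1/73938 = -11377/24646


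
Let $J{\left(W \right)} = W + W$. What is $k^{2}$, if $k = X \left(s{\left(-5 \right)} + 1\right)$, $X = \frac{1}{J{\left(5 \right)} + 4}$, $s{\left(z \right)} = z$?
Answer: $\frac{4}{49} \approx 0.081633$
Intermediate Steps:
$J{\left(W \right)} = 2 W$
$X = \frac{1}{14}$ ($X = \frac{1}{2 \cdot 5 + 4} = \frac{1}{10 + 4} = \frac{1}{14} \approx 0.071429$)
$k = - \frac{2}{7}$ ($k = \frac{-5 + 1}{14} = \frac{1}{14} \left(-4\right) = - \frac{2}{7} \approx -0.28571$)
$k^{2} = \left(- \frac{2}{7}\right)^{2} = \frac{4}{49}$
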